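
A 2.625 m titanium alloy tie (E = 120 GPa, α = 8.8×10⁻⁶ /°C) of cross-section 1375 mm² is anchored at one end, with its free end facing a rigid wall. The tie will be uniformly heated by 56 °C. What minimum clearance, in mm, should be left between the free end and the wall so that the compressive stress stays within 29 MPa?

Free expansion if unrestrained: δ_free = αΔT L = 8.8×10⁻⁶ × 56 × 2625 = 1.294 mm.
At the allowable stress the elastic shortening the wall may impose is σL/E = 29 × 2625 / (120×10³) = 0.6344 mm.
So the gap has to take up the difference, g_min = δ_free − σL/E = 1.294 − 0.6344 = 0.6592 mm.

g ≈ 0.659 mm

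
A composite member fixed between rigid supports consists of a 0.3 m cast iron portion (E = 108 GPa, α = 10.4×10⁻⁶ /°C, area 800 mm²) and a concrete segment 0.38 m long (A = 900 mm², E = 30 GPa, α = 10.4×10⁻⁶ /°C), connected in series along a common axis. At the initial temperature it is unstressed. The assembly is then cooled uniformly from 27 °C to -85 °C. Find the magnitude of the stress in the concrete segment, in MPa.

If the supports were absent, the total length change would be Σ αᵢΔT Lᵢ = 10.4×10⁻⁶×112×300 + 10.4×10⁻⁶×112×380 = 0.7921 mm.
The walls prevent any net length change, so an axial force P (same in every segment) develops. Compatibility: P · Σ Lᵢ/(AᵢEᵢ) = δ_free.
The series flexibility is Σ Lᵢ/(AᵢEᵢ) = 300/(800×108×10³) + 380/(900×30×10³) = 1.755×10⁻⁵ mm/N.
So P = 0.7921 / 1.755×10⁻⁵ = 45.14 kN, tensile.
σ_{concrete} = P / A = 45140 / 900 = 50.16 MPa.

σ ≈ 50.2 MPa (tensile)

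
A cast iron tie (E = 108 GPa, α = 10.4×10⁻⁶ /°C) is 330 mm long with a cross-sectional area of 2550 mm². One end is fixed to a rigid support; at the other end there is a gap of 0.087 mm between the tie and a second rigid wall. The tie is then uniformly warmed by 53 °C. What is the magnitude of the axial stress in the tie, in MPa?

Unrestrained expansion: δ_free = αΔT L = 10.4×10⁻⁶ × 53 × 330 = 0.1819 mm.
The gap closes (δ_free > 0.087 mm) and the wall then resists a further 0.1819 − 0.087 = 0.0949 mm of expansion.
That suppressed elongation corresponds to σ = E·Δ/L = 108×10³ × 0.0949/330 = 31.06 MPa.

σ ≈ 31.1 MPa (compressive)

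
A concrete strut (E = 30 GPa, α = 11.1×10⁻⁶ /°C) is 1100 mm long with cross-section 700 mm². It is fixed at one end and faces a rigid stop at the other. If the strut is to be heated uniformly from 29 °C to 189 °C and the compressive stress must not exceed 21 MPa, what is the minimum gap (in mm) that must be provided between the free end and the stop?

With no wall the strut would lengthen by αΔT L = 11.1×10⁻⁶ × 160 × 1100 = 1.954 mm.
A stress of 21 MPa corresponds to the wall pushing the strut back by σL/E = 21×1100/(30×10³) = 0.77 mm.
So the gap has to take up the difference, g_min = δ_free − σL/E = 1.954 − 0.77 = 1.184 mm.

g ≈ 1.18 mm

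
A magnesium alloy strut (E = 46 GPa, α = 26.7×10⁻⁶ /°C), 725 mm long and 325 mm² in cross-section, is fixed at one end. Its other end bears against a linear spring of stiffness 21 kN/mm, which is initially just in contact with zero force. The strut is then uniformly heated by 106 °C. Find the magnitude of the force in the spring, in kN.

P ≈ 21.3 kN

If the spring were absent the strut would lengthen by αΔT L = 26.7×10⁻⁶ × 106 × 725 = 2.052 mm.
Let P be the compressive force at the spring. The strut shortens elastically by PL/(AE) and the spring compresses by P/k; together these equal δ_free.
P [ L/(AE) + 1/k ] = δ_free → P [ 725/(325×46×10³) + 1/(21×10³) ] = 2.052.
P = 2.052 / 9.611×10⁻⁵ = 21350 N.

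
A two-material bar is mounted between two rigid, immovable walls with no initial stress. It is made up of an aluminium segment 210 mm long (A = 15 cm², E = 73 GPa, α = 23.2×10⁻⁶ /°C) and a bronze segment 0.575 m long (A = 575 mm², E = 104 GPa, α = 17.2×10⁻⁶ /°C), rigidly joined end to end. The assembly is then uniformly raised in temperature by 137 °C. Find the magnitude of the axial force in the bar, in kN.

Free thermal expansion of the whole bar: Σ αᵢΔT Lᵢ = 23.2×10⁻⁶×137×210 + 17.2×10⁻⁶×137×575 = 2.022 mm.
Since the ends are fixed, an axial force P builds up, equal in every segment, with P · Σ Lᵢ/(AᵢEᵢ) = δ_free.
Σ Lᵢ/(AᵢEᵢ) = 210/(1500×73×10³) + 575/(575×104×10³) = 1.153×10⁻⁵ mm/N.
So P = 2.022 / 1.153×10⁻⁵ = 175.4 kN, compressive.

P ≈ 175 kN (compressive)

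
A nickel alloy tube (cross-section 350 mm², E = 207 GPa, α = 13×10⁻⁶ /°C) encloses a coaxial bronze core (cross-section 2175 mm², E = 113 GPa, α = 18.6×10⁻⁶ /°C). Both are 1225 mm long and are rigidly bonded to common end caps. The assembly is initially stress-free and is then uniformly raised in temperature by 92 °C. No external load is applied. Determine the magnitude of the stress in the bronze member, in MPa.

σ ≈ 13.3 MPa (compressive)

Equilibrium of a rigid end plate with no external load gives equal and opposite internal forces ±P in the two members. Since α_{bronze} > α_{nickel alloy}, heating drives the bronze into compression and the nickel alloy into tension.
Equating the net (thermal + elastic) strains gives |α₁ − α₂|·ΔT = P·[1/(A₁E₁) + 1/(A₂E₂)].
|α₁ − α₂|·ΔT = 5.6×10⁻⁶ × 92 = 0.0005152.
1/(A₁E₁) + 1/(A₂E₂) = 1/(350×207×10³) + 1/(2175×113×10³) = 1.787×10⁻⁸ N⁻¹.
So P = 0.0005152 / 1.787×10⁻⁸ = 28.83 kN.
σ_{bronze} = P/A₂ = 28830/2175 = 13.25 MPa, compressive.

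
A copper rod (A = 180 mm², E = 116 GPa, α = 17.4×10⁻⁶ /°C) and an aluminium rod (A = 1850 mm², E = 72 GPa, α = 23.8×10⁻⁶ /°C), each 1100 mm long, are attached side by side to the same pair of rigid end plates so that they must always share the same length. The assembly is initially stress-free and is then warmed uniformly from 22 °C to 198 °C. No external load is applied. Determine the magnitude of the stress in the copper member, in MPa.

The aluminium has the larger α, so on heating it would change length more than the copper if both were free. The rigid plates force a common final length, so the aluminium is put into compression and the copper into tension, with equal and opposite forces P (no external load).
Compatibility of the two members (thermal + elastic change equal): (α₁ − α₂)ΔT = P·[1/(A₁E₁) + 1/(A₂E₂)].
|α₁ − α₂|·ΔT = 6.4×10⁻⁶ × 176 = 0.001126.
1/(A₁E₁) + 1/(A₂E₂) = 1/(180×116×10³) + 1/(1850×72×10³) = 5.54×10⁻⁸ N⁻¹.
So P = 0.001126 / 5.54×10⁻⁸ = 20.33 kN.
σ_{copper} = P/A₁ = 20330/180 = 113 MPa, tensile.

σ ≈ 113 MPa (tensile)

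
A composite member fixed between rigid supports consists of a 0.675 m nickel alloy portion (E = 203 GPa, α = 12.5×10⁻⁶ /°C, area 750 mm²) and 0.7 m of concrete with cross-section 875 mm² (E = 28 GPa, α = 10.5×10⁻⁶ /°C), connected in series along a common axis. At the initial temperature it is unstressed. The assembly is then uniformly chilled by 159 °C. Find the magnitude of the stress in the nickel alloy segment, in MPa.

Free thermal contraction of the whole bar: Σ αᵢΔT Lᵢ = 12.5×10⁻⁶×159×675 + 10.5×10⁻⁶×159×700 = 2.51 mm.
Since the ends are fixed, an axial force P builds up, equal in every segment, with P · Σ Lᵢ/(AᵢEᵢ) = δ_free.
The series flexibility is Σ Lᵢ/(AᵢEᵢ) = 675/(750×203×10³) + 700/(875×28×10³) = 3.3×10⁻⁵ mm/N.
So P = 2.51 / 3.3×10⁻⁵ = 76.06 kN, tensile.
σ_{nickel alloy} = P / A = 76060 / 750 = 101.4 MPa.

σ ≈ 101 MPa (tensile)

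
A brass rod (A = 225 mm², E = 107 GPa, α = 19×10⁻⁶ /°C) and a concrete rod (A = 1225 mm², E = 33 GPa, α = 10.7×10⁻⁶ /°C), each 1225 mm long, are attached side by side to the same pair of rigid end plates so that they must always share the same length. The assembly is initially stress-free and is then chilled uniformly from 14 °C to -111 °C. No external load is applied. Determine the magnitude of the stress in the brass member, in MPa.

σ ≈ 69.6 MPa (tensile)

Both members must finish at the same length. With the larger α, the brass tends to over-contract; the plates restrain it, putting the brass in tension and the concrete in compression. With no external load the two internal forces are equal and opposite, magnitude P.
Compatibility of the two members (thermal + elastic change equal): (α₁ − α₂)ΔT = P·[1/(A₁E₁) + 1/(A₂E₂)].
|α₁ − α₂|·ΔT = 8.3×10⁻⁶ × 125 = 0.001038.
1/(A₁E₁) + 1/(A₂E₂) = 1/(225×107×10³) + 1/(1225×33×10³) = 6.627×10⁻⁸ N⁻¹.
So P = 0.001038 / 6.627×10⁻⁸ = 15.65 kN.
σ_{brass} = P/A₁ = 15650/225 = 69.58 MPa, tensile.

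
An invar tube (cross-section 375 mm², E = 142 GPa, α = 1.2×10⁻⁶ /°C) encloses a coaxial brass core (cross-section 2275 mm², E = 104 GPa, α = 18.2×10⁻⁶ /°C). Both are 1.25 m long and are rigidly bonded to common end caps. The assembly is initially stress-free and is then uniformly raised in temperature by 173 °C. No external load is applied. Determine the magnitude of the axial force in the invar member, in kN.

The brass has the larger α, so on heating it would change length more than the invar if both were free. The rigid plates force a common final length, so the brass is put into compression and the invar into tension, with equal and opposite forces P (no external load).
Compatibility of the two members (thermal + elastic change equal): (α₁ − α₂)ΔT = P·[1/(A₁E₁) + 1/(A₂E₂)].
|α₁ − α₂|·ΔT = 17×10⁻⁶ × 173 = 0.002941.
1/(A₁E₁) + 1/(A₂E₂) = 1/(375×142×10³) + 1/(2275×104×10³) = 2.301×10⁻⁸ N⁻¹.
So P = 0.002941 / 2.301×10⁻⁸ = 127.8 kN.

P ≈ 128 kN (tensile in the invar)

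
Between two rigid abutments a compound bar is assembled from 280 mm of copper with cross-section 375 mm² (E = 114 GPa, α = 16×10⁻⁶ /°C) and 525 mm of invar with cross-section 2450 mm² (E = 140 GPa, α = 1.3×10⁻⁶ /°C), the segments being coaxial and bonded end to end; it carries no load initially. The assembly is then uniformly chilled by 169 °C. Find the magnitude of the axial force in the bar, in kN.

With the walls removed the bar would change length by δ_free = Σ αᵢΔT Lᵢ = 16×10⁻⁶×169×280 + 1.3×10⁻⁶×169×525 = 0.8725 mm.
Since the ends are fixed, an axial force P builds up, equal in every segment, with P · Σ Lᵢ/(AᵢEᵢ) = δ_free.
The series flexibility is Σ Lᵢ/(AᵢEᵢ) = 280/(375×114×10³) + 525/(2450×140×10³) = 8.08×10⁻⁶ mm/N.
P = 0.8725 / 8.08×10⁻⁶ = 108000 N = 108 kN, tensile.

P ≈ 108 kN (tensile)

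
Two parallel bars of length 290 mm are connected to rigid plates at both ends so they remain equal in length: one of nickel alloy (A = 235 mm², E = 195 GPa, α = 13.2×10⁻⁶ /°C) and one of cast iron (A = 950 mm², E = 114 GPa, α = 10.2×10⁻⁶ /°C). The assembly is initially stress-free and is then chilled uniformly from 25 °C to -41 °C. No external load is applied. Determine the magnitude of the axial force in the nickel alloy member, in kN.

P ≈ 6.38 kN (tensile in the nickel alloy)

Both members must finish at the same length. With the larger α, the nickel alloy tends to over-contract; the plates restrain it, putting the nickel alloy in tension and the cast iron in compression. With no external load the two internal forces are equal and opposite, magnitude P.
Compatibility of the two members (thermal + elastic change equal): (α₁ − α₂)ΔT = P·[1/(A₁E₁) + 1/(A₂E₂)].
|α₁ − α₂|·ΔT = 3×10⁻⁶ × 66 = 0.000198.
1/(A₁E₁) + 1/(A₂E₂) = 1/(235×195×10³) + 1/(950×114×10³) = 3.106×10⁻⁸ N⁻¹.
P = 0.000198 / 3.106×10⁻⁸ = 6376 N = 6.376 kN.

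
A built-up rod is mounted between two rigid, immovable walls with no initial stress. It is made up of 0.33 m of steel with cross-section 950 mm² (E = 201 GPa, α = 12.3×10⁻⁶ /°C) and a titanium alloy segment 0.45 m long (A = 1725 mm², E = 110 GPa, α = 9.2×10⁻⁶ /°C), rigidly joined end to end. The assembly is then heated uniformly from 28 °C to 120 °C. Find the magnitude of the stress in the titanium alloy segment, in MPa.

σ ≈ 107 MPa (compressive)

With the walls removed the bar would change length by δ_free = Σ αᵢΔT Lᵢ = 12.3×10⁻⁶×92×330 + 9.2×10⁻⁶×92×450 = 0.7543 mm.
Since the ends are fixed, an axial force P builds up, equal in every segment, with P · Σ Lᵢ/(AᵢEᵢ) = δ_free.
The series flexibility is Σ Lᵢ/(AᵢEᵢ) = 330/(950×201×10³) + 450/(1725×110×10³) = 4.1×10⁻⁶ mm/N.
P = 0.7543 / 4.1×10⁻⁶ = 184000 N = 184 kN, compressive.
σ_{titanium alloy} = P / A = 184000 / 1725 = 106.7 MPa.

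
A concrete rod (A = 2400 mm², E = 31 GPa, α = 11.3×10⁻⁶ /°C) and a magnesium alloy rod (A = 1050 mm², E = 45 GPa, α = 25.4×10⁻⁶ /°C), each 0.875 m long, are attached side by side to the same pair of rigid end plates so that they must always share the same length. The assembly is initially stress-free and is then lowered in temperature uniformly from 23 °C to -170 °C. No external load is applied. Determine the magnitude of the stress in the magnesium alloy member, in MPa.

Equilibrium of a rigid end plate with no external load gives equal and opposite internal forces ±P in the two members. Since α_{magnesium alloy} > α_{concrete}, cooling drives the magnesium alloy into tension and the concrete into compression.
Setting the final lengths equal and cancelling L: (α₁ − α₂)ΔT = P/(A₁E₁) + P/(A₂E₂).
|α₁ − α₂|·ΔT = 14.1×10⁻⁶ × 193 = 0.002721.
1/(A₁E₁) + 1/(A₂E₂) = 1/(2400×31×10³) + 1/(1050×45×10³) = 3.46×10⁻⁸ N⁻¹.
So P = 0.002721 / 3.46×10⁻⁸ = 78.64 kN.
σ_{magnesium alloy} = P/A₂ = 78640/1050 = 74.89 MPa, tensile.

σ ≈ 74.9 MPa (tensile)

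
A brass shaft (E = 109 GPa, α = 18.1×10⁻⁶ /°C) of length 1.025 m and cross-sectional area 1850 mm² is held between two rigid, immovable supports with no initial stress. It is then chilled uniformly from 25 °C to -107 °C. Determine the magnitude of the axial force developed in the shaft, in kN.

The ends cannot move, so σ = EαΔT = 109×10³ × 18.1×10⁻⁶ × 132 = 260.4 MPa.
P = AEαΔT = 1850 × 109×10³ × 18.1×10⁻⁶ × 132 = 481.8 kN (tensile).

P ≈ 482 kN (tensile)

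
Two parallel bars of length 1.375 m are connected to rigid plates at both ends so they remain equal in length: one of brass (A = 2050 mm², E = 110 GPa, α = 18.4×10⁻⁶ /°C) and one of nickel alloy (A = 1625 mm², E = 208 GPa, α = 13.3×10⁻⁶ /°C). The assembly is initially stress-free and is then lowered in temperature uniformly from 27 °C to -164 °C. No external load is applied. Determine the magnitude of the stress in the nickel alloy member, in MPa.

The brass has the larger α, so on cooling it would change length more than the nickel alloy if both were free. The rigid plates force a common final length, so the brass is put into tension and the nickel alloy into compression, with equal and opposite forces P (no external load).
Equating the net (thermal + elastic) strains gives |α₁ − α₂|·ΔT = P·[1/(A₁E₁) + 1/(A₂E₂)].
|α₁ − α₂|·ΔT = 5.1×10⁻⁶ × 191 = 0.0009741.
1/(A₁E₁) + 1/(A₂E₂) = 1/(2050×110×10³) + 1/(1625×208×10³) = 7.393×10⁻⁹ N⁻¹.
P = 0.0009741 / 7.393×10⁻⁹ = 131800 N = 131.8 kN.
σ_{nickel alloy} = P/A₂ = 131800/1625 = 81.08 MPa, compressive.

σ ≈ 81.1 MPa (compressive)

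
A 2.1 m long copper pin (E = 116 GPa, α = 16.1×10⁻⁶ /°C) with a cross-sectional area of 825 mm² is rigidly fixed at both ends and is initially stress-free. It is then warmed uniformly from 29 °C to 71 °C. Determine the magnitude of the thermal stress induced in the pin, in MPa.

With length fixed, the mechanical strain must cancel the thermal strain αΔT = 16.1×10⁻⁶ × 42 = 676.2×10⁻⁶.
Hence σ = E·αΔT = 116×10³ × 676.2×10⁻⁶ = 78.44 MPa, compressive.

σ ≈ 78.4 MPa (compressive)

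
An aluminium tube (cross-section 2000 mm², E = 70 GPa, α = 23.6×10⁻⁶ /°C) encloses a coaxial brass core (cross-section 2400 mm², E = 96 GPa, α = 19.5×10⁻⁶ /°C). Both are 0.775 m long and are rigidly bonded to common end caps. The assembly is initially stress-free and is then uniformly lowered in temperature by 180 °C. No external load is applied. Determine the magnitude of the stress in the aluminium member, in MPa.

Both members must finish at the same length. With the larger α, the aluminium tends to over-contract; the plates restrain it, putting the aluminium in tension and the brass in compression. With no external load the two internal forces are equal and opposite, magnitude P.
Compatibility of the two members (thermal + elastic change equal): (α₁ − α₂)ΔT = P·[1/(A₁E₁) + 1/(A₂E₂)].
|α₁ − α₂|·ΔT = 4.1×10⁻⁶ × 180 = 0.000738.
1/(A₁E₁) + 1/(A₂E₂) = 1/(2000×70×10³) + 1/(2400×96×10³) = 1.148×10⁻⁸ N⁻¹.
So P = 0.000738 / 1.148×10⁻⁸ = 64.27 kN.
σ_{aluminium} = P/A₁ = 64270/2000 = 32.13 MPa, tensile.

σ ≈ 32.1 MPa (tensile)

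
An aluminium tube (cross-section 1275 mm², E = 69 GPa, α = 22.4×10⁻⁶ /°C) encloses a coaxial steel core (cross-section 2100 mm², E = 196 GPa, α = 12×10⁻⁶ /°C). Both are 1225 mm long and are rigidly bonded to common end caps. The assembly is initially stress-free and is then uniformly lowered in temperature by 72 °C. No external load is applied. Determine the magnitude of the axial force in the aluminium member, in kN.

Equilibrium of a rigid end plate with no external load gives equal and opposite internal forces ±P in the two members. Since α_{aluminium} > α_{steel}, cooling drives the aluminium into tension and the steel into compression.
Setting the final lengths equal and cancelling L: (α₁ − α₂)ΔT = P/(A₁E₁) + P/(A₂E₂).
|α₁ − α₂|·ΔT = 10.4×10⁻⁶ × 72 = 0.0007488.
1/(A₁E₁) + 1/(A₂E₂) = 1/(1275×69×10³) + 1/(2100×196×10³) = 1.38×10⁻⁸ N⁻¹.
P = 0.0007488 / 1.38×10⁻⁸ = 54270 N = 54.27 kN.

P ≈ 54.3 kN (tensile in the aluminium)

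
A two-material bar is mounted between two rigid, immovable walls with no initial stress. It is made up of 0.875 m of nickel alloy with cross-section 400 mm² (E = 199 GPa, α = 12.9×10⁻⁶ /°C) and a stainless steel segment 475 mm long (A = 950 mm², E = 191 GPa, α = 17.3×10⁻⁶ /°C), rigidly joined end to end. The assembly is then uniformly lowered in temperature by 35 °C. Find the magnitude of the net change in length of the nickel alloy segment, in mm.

|ΔL| ≈ 0.156 mm

Free thermal contraction of the whole bar: Σ αᵢΔT Lᵢ = 12.9×10⁻⁶×35×875 + 17.3×10⁻⁶×35×475 = 0.6827 mm.
Since the ends are fixed, an axial force P builds up, equal in every segment, with P · Σ Lᵢ/(AᵢEᵢ) = δ_free.
The series flexibility is Σ Lᵢ/(AᵢEᵢ) = 875/(400×199×10³) + 475/(950×191×10³) = 1.361×10⁻⁵ mm/N.
Hence P = δ_free / Σ(L/AE) = 0.6827/1.361×10⁻⁵ = 50.16 kN (tensile).
For the nickel alloy segment, free thermal change = 12.9×10⁻⁶×35×875 = 0.3951 mm and elastic change from P = 50160×875/(400×199×10³) = 0.5514 mm; these oppose, so the net change is 0.156 mm (segment lengthens).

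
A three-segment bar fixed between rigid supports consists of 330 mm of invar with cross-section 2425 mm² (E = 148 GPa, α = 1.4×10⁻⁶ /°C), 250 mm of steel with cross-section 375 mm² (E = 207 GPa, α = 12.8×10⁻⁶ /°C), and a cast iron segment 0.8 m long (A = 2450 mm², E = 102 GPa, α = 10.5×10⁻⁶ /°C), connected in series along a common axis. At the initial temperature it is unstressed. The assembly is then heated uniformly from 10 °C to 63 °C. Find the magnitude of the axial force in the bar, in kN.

P ≈ 87.1 kN (compressive)

If the supports were absent, the total length change would be Σ αᵢΔT Lᵢ = 1.4×10⁻⁶×53×330 + 12.8×10⁻⁶×53×250 + 10.5×10⁻⁶×53×800 = 0.6393 mm.
The walls prevent any net length change, so an axial force P (same in every segment) develops. Compatibility: P · Σ Lᵢ/(AᵢEᵢ) = δ_free.
Σ Lᵢ/(AᵢEᵢ) = 330/(2425×148×10³) + 250/(375×207×10³) + 800/(2450×102×10³) = 7.341×10⁻⁶ mm/N.
Hence P = δ_free / Σ(L/AE) = 0.6393/7.341×10⁻⁶ = 87.08 kN (compressive).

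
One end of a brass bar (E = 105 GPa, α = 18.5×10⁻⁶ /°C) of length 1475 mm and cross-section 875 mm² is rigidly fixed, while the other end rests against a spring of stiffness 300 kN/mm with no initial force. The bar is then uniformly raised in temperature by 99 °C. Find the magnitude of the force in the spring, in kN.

If the spring were absent the bar would lengthen by αΔT L = 18.5×10⁻⁶ × 99 × 1475 = 2.701 mm.
Let P be the compressive force at the spring. The bar shortens elastically by PL/(AE) and the spring compresses by P/k; together these equal δ_free.
P [ L/(AE) + 1/k ] = δ_free → P [ 1475/(875×105×10³) + 1/(300×10³) ] = 2.701.
P = 2.701 / 1.939×10⁻⁵ = 139300 N.

P ≈ 139 kN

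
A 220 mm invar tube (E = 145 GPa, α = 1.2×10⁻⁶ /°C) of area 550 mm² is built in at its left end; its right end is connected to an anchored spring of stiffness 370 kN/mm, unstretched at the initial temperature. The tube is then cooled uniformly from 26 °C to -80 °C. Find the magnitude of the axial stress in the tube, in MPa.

σ ≈ 9.32 MPa (tensile)

Free thermal contraction: δ_free = αΔT L = 1.2×10⁻⁶ × 106 × 220 = 0.02798 mm.
With a force P in the spring, the elastic change of the tube is PL/(AE) and that of the spring is P/k; compatibility requires their sum to equal δ_free.
So P = δ_free / [L/(AE) + 1/k] = 0.02798 / [ 220/(550×145×10³) + 1/(370×10³) ].
P = 0.02798 / 5.461×10⁻⁶ = 5124 N.
σ = P/A = 5124/550 = 9.316 MPa.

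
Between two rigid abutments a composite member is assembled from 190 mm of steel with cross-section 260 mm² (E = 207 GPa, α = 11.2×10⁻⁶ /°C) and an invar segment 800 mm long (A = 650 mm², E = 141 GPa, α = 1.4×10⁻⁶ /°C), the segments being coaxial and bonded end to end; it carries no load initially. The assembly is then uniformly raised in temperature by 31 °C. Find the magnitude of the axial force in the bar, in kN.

P ≈ 8.21 kN (compressive)

Free thermal expansion of the whole bar: Σ αᵢΔT Lᵢ = 11.2×10⁻⁶×31×190 + 1.4×10⁻⁶×31×800 = 0.1007 mm.
The rigid supports impose zero overall length change; the single axial force P common to all segments must satisfy P Σ Lᵢ/(AᵢEᵢ) = δ_free.
The series flexibility is Σ Lᵢ/(AᵢEᵢ) = 190/(260×207×10³) + 800/(650×141×10³) = 1.226×10⁻⁵ mm/N.
So P = 0.1007 / 1.226×10⁻⁵ = 8.213 kN, compressive.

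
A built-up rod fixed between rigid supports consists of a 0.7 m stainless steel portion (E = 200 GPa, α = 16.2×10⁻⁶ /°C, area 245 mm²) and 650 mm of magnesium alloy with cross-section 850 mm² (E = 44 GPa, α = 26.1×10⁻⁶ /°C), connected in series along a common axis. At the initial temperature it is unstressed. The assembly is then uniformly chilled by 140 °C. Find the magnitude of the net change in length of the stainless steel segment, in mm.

With the walls removed the bar would change length by δ_free = Σ αᵢΔT Lᵢ = 16.2×10⁻⁶×140×700 + 26.1×10⁻⁶×140×650 = 3.963 mm.
Since the ends are fixed, an axial force P builds up, equal in every segment, with P · Σ Lᵢ/(AᵢEᵢ) = δ_free.
The series flexibility is Σ Lᵢ/(AᵢEᵢ) = 700/(245×200×10³) + 650/(850×44×10³) = 3.167×10⁻⁵ mm/N.
So P = 3.963 / 3.167×10⁻⁵ = 125.1 kN, tensile.
For the stainless steel segment, free thermal change = 16.2×10⁻⁶×140×700 = 1.588 mm and elastic change from P = 125100×700/(245×200×10³) = 1.788 mm; these oppose, so the net change is 0.2 mm (segment lengthens).

|ΔL| ≈ 0.2 mm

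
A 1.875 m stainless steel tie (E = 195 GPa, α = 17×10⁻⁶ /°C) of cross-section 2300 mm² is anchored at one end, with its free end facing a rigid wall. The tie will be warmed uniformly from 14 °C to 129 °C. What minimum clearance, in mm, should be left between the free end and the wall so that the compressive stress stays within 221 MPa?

g ≈ 1.54 mm

Free expansion if unrestrained: δ_free = αΔT L = 17×10⁻⁶ × 115 × 1875 = 3.666 mm.
A stress of 221 MPa corresponds to the wall pushing the tie back by σL/E = 221×1875/(195×10³) = 2.125 mm.
So the gap has to take up the difference, g_min = δ_free − σL/E = 3.666 − 2.125 = 1.541 mm.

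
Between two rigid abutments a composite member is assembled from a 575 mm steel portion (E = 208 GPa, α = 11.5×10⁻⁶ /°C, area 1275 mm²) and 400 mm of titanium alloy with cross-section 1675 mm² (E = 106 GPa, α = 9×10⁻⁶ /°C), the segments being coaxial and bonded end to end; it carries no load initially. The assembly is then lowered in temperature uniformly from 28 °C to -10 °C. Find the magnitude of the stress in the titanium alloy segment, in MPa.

Free thermal contraction of the whole bar: Σ αᵢΔT Lᵢ = 11.5×10⁻⁶×38×575 + 9×10⁻⁶×38×400 = 0.3881 mm.
The walls prevent any net length change, so an axial force P (same in every segment) develops. Compatibility: P · Σ Lᵢ/(AᵢEᵢ) = δ_free.
Σ Lᵢ/(AᵢEᵢ) = 575/(1275×208×10³) + 400/(1675×106×10³) = 4.421×10⁻⁶ mm/N.
Hence P = δ_free / Σ(L/AE) = 0.3881/4.421×10⁻⁶ = 87.78 kN (tensile).
σ_{titanium alloy} = P / A = 87780 / 1675 = 52.41 MPa.

σ ≈ 52.4 MPa (tensile)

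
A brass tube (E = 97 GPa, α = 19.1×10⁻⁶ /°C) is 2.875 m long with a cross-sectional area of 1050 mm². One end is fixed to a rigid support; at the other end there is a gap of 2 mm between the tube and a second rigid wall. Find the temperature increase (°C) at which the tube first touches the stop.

ΔT ≈ 36.4 °C

The gap closes when αΔT L = 2 mm, since the tube is still unstressed at that instant.
So ΔT = g/(αL) = 2/(19.1×10⁻⁶ × 2875) = 36.42 °C.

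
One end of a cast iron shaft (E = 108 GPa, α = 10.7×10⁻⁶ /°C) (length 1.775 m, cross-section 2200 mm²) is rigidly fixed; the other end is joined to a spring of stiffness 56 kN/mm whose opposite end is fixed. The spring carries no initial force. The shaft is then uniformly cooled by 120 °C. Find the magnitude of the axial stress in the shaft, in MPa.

σ ≈ 40.9 MPa (tensile)

Free thermal contraction: δ_free = αΔT L = 10.7×10⁻⁶ × 120 × 1775 = 2.279 mm.
Let P be the tensile force in the spring. The shaft extends elastically by PL/(AE) and the spring stretches by P/k; together these equal δ_free.
So P = δ_free / [L/(AE) + 1/k] = 2.279 / [ 1775/(2200×108×10³) + 1/(56×10³) ].
P = 2.279 / 2.533×10⁻⁵ = 89980 N.
σ = P/A = 89980/2200 = 40.9 MPa.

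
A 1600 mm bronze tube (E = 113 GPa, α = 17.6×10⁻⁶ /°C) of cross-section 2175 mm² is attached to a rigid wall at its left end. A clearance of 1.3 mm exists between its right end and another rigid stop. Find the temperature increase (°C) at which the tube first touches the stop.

ΔT ≈ 46.2 °C

The gap closes when αΔT L = 1.3 mm, since the tube is still unstressed at that instant.
ΔT = 1.3 / (17.6×10⁻⁶ × 1600) = 46.16 °C.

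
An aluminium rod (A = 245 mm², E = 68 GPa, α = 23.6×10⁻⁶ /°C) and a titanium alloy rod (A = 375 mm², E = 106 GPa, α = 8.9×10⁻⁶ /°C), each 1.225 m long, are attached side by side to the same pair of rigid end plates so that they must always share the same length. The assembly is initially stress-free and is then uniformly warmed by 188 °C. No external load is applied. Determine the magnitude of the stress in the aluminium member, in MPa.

Equilibrium of a rigid end plate with no external load gives equal and opposite internal forces ±P in the two members. Since α_{aluminium} > α_{titanium alloy}, heating drives the aluminium into compression and the titanium alloy into tension.
Setting the final lengths equal and cancelling L: (α₁ − α₂)ΔT = P/(A₁E₁) + P/(A₂E₂).
|α₁ − α₂|·ΔT = 14.7×10⁻⁶ × 188 = 0.002764.
1/(A₁E₁) + 1/(A₂E₂) = 1/(245×68×10³) + 1/(375×106×10³) = 8.518×10⁻⁸ N⁻¹.
P = 0.002764 / 8.518×10⁻⁸ = 32440 N = 32.44 kN.
σ_{aluminium} = P/A₁ = 32440/245 = 132.4 MPa, compressive.

σ ≈ 132 MPa (compressive)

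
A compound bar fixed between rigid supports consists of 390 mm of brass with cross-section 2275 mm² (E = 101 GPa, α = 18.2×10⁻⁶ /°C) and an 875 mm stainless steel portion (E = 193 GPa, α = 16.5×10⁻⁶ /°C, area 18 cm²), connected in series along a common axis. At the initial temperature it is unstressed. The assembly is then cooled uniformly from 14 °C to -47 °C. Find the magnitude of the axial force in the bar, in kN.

With the walls removed the bar would change length by δ_free = Σ αᵢΔT Lᵢ = 18.2×10⁻⁶×61×390 + 16.5×10⁻⁶×61×875 = 1.314 mm.
The walls prevent any net length change, so an axial force P (same in every segment) develops. Compatibility: P · Σ Lᵢ/(AᵢEᵢ) = δ_free.
Σ Lᵢ/(AᵢEᵢ) = 390/(2275×101×10³) + 875/(1800×193×10³) = 4.216×10⁻⁶ mm/N.
P = 1.314 / 4.216×10⁻⁶ = 311600 N = 311.6 kN, tensile.

P ≈ 312 kN (tensile)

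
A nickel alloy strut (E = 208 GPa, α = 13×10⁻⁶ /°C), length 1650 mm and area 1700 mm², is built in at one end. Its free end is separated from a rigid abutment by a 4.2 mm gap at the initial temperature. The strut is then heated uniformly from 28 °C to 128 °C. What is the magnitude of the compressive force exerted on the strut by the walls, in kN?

If the wall were absent the strut would grow by αΔT L = 13×10⁻⁶ × 100 × 1650 = 2.145 mm.
This is smaller than the 4.2 mm clearance, so the strut expands freely without reaching the stop — the stress is zero.

P ≈ 0 kN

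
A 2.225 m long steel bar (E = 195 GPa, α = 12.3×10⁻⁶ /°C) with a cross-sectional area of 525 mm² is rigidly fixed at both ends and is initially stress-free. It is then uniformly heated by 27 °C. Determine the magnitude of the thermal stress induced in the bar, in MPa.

σ ≈ 64.8 MPa (compressive)

Because both ends are immovable the net strain is zero, and the suppressed thermal strain is αΔT = 12.3×10⁻⁶ × 27 = 332.1×10⁻⁶.
The stress required to suppress this strain is σ = Eε = 195×10³ × 332.1×10⁻⁶ = 64.76 MPa, compressive since the bar is trying to expand.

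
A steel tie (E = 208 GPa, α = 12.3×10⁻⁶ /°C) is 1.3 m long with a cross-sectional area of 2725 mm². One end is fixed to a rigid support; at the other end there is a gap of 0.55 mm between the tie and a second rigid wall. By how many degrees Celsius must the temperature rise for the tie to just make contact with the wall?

ΔT ≈ 34.4 °C

Contact occurs when the free expansion equals the gap: αΔT L = 0.55 mm.
So ΔT = g/(αL) = 0.55/(12.3×10⁻⁶ × 1300) = 34.4 °C.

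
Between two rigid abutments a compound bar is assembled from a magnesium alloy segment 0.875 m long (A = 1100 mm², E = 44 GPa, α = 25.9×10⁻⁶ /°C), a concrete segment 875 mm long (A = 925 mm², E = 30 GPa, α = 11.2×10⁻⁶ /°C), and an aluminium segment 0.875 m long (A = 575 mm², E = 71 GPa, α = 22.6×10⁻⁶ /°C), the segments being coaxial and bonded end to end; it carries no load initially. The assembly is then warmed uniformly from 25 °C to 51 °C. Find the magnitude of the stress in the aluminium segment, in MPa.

σ ≈ 33.2 MPa (compressive)

Free thermal expansion of the whole bar: Σ αᵢΔT Lᵢ = 25.9×10⁻⁶×26×875 + 11.2×10⁻⁶×26×875 + 22.6×10⁻⁶×26×875 = 1.358 mm.
The rigid supports impose zero overall length change; the single axial force P common to all segments must satisfy P Σ Lᵢ/(AᵢEᵢ) = δ_free.
The series flexibility is Σ Lᵢ/(AᵢEᵢ) = 875/(1100×44×10³) + 875/(925×30×10³) + 875/(575×71×10³) = 7.104×10⁻⁵ mm/N.
P = 1.358 / 7.104×10⁻⁵ = 19120 N = 19.12 kN, compressive.
σ_{aluminium} = P / A = 19120 / 575 = 33.25 MPa.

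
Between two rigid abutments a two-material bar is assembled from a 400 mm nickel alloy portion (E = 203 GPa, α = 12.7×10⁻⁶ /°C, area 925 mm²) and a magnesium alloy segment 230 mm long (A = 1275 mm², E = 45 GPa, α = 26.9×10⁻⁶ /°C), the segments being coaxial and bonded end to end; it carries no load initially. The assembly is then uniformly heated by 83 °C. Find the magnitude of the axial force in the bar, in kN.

Free thermal expansion of the whole bar: Σ αᵢΔT Lᵢ = 12.7×10⁻⁶×83×400 + 26.9×10⁻⁶×83×230 = 0.9352 mm.
The rigid supports impose zero overall length change; the single axial force P common to all segments must satisfy P Σ Lᵢ/(AᵢEᵢ) = δ_free.
The series flexibility is Σ Lᵢ/(AᵢEᵢ) = 400/(925×203×10³) + 230/(1275×45×10³) = 6.139×10⁻⁶ mm/N.
Hence P = δ_free / Σ(L/AE) = 0.9352/6.139×10⁻⁶ = 152.3 kN (compressive).

P ≈ 152 kN (compressive)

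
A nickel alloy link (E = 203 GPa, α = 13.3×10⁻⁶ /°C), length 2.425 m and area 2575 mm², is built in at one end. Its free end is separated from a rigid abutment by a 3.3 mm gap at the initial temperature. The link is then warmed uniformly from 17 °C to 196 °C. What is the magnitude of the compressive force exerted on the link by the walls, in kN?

If the wall were absent the link would grow by αΔT L = 13.3×10⁻⁶ × 179 × 2425 = 5.773 mm.
After closing the 3.3 mm clearance, 5.773 − 3.3 = 2.473 mm of expansion remains to be suppressed by the wall.
That suppressed elongation corresponds to σ = E·Δ/L = 203×10³ × 2.473/2425 = 207 MPa.
P = σA = 207 × 2575 = 533.1 kN.

P ≈ 533 kN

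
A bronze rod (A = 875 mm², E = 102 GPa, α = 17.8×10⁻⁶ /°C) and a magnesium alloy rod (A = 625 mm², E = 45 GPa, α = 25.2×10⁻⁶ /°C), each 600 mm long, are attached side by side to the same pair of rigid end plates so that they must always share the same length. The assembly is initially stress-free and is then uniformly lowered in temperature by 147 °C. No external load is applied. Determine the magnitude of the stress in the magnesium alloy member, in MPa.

The magnesium alloy has the larger α, so on cooling it would change length more than the bronze if both were free. The rigid plates force a common final length, so the magnesium alloy is put into tension and the bronze into compression, with equal and opposite forces P (no external load).
Equating the net (thermal + elastic) strains gives |α₁ − α₂|·ΔT = P·[1/(A₁E₁) + 1/(A₂E₂)].
|α₁ − α₂|·ΔT = 7.4×10⁻⁶ × 147 = 0.001088.
1/(A₁E₁) + 1/(A₂E₂) = 1/(875×102×10³) + 1/(625×45×10³) = 4.676×10⁻⁸ N⁻¹.
So P = 0.001088 / 4.676×10⁻⁸ = 23.26 kN.
σ_{magnesium alloy} = P/A₂ = 23260/625 = 37.22 MPa, tensile.

σ ≈ 37.2 MPa (tensile)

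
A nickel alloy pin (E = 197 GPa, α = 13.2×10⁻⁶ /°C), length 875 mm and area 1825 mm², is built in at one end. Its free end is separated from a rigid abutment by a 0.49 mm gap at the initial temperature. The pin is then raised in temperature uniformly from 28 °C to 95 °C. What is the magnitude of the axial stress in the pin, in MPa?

σ ≈ 63.9 MPa (compressive)

Free thermal elongation = αΔT L = 13.2×10⁻⁶ × 67 × 875 = 0.7738 mm.
After closing the 0.49 mm clearance, 0.7738 − 0.49 = 0.2838 mm of expansion remains to be suppressed by the wall.
Compatibility: PL/(AE) = 0.2838 mm, so σ = P/A = E × (0.2838/875) = 63.91 MPa.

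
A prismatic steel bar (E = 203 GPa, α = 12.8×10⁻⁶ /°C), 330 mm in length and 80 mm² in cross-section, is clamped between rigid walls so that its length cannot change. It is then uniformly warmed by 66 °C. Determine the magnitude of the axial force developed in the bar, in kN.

With zero net strain, σ = E·αΔT = 203 GPa × 12.8×10⁻⁶ × 66 = 171.5 MPa.
Then P = σA = 171.5 × 80 mm² = 13.72 kN, compressive.

P ≈ 13.7 kN (compressive)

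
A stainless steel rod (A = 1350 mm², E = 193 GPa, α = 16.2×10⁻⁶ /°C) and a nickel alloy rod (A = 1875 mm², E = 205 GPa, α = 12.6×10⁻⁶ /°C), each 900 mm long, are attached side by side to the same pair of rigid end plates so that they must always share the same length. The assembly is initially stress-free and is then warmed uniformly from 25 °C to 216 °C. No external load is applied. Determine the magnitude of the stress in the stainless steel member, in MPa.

The stainless steel has the larger α, so on heating it would change length more than the nickel alloy if both were free. The rigid plates force a common final length, so the stainless steel is put into compression and the nickel alloy into tension, with equal and opposite forces P (no external load).
Equating the net (thermal + elastic) strains gives |α₁ − α₂|·ΔT = P·[1/(A₁E₁) + 1/(A₂E₂)].
|α₁ − α₂|·ΔT = 3.6×10⁻⁶ × 191 = 0.0006876.
1/(A₁E₁) + 1/(A₂E₂) = 1/(1350×193×10³) + 1/(1875×205×10³) = 6.44×10⁻⁹ N⁻¹.
So P = 0.0006876 / 6.44×10⁻⁹ = 106.8 kN.
σ_{stainless steel} = P/A₁ = 106800/1350 = 79.09 MPa, compressive.

σ ≈ 79.1 MPa (compressive)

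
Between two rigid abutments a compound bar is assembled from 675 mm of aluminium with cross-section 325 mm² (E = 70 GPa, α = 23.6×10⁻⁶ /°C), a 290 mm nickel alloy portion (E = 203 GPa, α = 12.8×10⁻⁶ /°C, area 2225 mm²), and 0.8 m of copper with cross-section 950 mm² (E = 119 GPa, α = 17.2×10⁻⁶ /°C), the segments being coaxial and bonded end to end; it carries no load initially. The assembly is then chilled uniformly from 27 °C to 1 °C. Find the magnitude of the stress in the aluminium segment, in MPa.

With the walls removed the bar would change length by δ_free = Σ αᵢΔT Lᵢ = 23.6×10⁻⁶×26×675 + 12.8×10⁻⁶×26×290 + 17.2×10⁻⁶×26×800 = 0.8685 mm.
Since the ends are fixed, an axial force P builds up, equal in every segment, with P · Σ Lᵢ/(AᵢEᵢ) = δ_free.
The series flexibility is Σ Lᵢ/(AᵢEᵢ) = 675/(325×70×10³) + 290/(2225×203×10³) + 800/(950×119×10³) = 3.739×10⁻⁵ mm/N.
P = 0.8685 / 3.739×10⁻⁵ = 23230 N = 23.23 kN, tensile.
σ_{aluminium} = P / A = 23230 / 325 = 71.47 MPa.

σ ≈ 71.5 MPa (tensile)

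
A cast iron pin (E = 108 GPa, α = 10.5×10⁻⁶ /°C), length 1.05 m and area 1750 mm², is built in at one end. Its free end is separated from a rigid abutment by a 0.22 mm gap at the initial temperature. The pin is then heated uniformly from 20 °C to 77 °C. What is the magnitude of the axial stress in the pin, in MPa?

σ ≈ 42 MPa (compressive)

Free thermal elongation = αΔT L = 10.5×10⁻⁶ × 57 × 1050 = 0.6284 mm.
After closing the 0.22 mm clearance, 0.6284 − 0.22 = 0.4084 mm of expansion remains to be suppressed by the wall.
Compatibility: PL/(AE) = 0.4084 mm, so σ = P/A = E × (0.4084/1050) = 42.01 MPa.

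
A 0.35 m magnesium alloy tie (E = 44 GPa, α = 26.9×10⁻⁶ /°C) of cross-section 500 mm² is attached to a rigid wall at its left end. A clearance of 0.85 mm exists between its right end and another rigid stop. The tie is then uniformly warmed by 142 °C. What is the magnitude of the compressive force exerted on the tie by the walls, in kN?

If the wall were absent the tie would grow by αΔT L = 26.9×10⁻⁶ × 142 × 350 = 1.337 mm.
This exceeds the 0.85 mm gap, so the wall pushes back. The portion of expansion that must be recovered elastically is δ_free − gap = 1.337 − 0.85 = 0.4869 mm.
Compatibility: PL/(AE) = 0.4869 mm, so σ = P/A = E × (0.4869/350) = 61.21 MPa.
P = σA = 61.21 × 500 = 30.61 kN.

P ≈ 30.6 kN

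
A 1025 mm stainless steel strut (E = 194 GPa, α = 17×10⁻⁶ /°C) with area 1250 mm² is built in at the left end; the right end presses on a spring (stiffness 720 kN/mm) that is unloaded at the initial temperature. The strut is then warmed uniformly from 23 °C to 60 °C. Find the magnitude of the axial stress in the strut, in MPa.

If the spring were absent the strut would lengthen by αΔT L = 17×10⁻⁶ × 37 × 1025 = 0.6447 mm.
Let P be the compressive force at the spring. The strut shortens elastically by PL/(AE) and the spring compresses by P/k; together these equal δ_free.
So P = δ_free / [L/(AE) + 1/k] = 0.6447 / [ 1025/(1250×194×10³) + 1/(720×10³) ].
P = 0.6447 / 5.616×10⁻⁶ = 114800 N.
σ = P/A = 114800/1250 = 91.85 MPa.

σ ≈ 91.8 MPa (compressive)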